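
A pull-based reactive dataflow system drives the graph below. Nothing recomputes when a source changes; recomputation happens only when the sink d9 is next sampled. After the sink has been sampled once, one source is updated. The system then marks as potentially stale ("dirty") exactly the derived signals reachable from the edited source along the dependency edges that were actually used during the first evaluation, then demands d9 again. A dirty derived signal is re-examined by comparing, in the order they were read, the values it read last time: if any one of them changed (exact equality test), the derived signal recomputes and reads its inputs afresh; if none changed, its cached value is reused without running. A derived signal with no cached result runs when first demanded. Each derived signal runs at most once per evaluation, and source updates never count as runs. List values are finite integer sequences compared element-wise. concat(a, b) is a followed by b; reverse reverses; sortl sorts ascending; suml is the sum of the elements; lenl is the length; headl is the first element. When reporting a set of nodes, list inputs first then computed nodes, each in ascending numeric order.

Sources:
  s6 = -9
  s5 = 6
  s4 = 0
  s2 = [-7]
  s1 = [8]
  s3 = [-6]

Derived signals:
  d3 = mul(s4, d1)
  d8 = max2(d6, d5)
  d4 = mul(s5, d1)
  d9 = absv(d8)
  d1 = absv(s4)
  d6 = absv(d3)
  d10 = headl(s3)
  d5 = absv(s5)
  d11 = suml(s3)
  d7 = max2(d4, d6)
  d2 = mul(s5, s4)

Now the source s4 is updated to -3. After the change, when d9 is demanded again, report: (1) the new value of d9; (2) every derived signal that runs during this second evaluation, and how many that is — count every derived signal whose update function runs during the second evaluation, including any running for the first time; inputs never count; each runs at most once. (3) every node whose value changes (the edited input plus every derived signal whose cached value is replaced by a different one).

First evaluation (everything demanded from the output):
  d1 = absv(0) = 0
  d3 = mul(0, 0) = 0
  d5 = absv(6) = 6
  d6 = absv(0) = 0
  d8 = max2(0, 6) = 6
  d9 = absv(6) = 6

Propagation after the edit:
  d1: runs — s4 0->-3; result 3.
  d3: runs — s4 0->-3; d1 0->3; result -9.
  d6: runs — d3 0->-9; result 9.
  d8: runs — d6 0->9; result 9.
  d9: runs — d8 6->9; result 9.

New value of d9: 9.
Derived signals that run: d1, d3, d6, d8, d9 — 5 in total.
Values that change: s4, d1, d3, d6, d8, d9.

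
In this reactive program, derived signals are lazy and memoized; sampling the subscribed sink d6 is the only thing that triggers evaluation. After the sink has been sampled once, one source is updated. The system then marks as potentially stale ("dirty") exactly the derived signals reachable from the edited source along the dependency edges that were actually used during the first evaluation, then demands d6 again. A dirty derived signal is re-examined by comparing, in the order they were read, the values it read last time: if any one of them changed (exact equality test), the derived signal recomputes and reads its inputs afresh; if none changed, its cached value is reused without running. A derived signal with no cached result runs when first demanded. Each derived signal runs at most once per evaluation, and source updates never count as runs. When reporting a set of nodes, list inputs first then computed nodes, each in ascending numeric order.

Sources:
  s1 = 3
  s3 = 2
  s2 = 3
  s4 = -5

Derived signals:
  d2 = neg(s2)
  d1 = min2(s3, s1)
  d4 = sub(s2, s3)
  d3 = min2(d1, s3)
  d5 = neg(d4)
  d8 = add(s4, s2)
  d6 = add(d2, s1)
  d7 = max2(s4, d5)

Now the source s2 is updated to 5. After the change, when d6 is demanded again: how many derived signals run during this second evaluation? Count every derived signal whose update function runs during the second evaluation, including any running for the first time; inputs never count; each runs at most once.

2 derived signals run: d2, d6.

First demand of the output computes:
  d2 = neg(3) = -3
  d6 = add(-3, 3) = 0

After the edit, cleaning proceeds:
  d2: a read changed (s2 3->5) — executes, giving -5.
  d6: a read changed (d2 -3->-5) — executes, giving -2.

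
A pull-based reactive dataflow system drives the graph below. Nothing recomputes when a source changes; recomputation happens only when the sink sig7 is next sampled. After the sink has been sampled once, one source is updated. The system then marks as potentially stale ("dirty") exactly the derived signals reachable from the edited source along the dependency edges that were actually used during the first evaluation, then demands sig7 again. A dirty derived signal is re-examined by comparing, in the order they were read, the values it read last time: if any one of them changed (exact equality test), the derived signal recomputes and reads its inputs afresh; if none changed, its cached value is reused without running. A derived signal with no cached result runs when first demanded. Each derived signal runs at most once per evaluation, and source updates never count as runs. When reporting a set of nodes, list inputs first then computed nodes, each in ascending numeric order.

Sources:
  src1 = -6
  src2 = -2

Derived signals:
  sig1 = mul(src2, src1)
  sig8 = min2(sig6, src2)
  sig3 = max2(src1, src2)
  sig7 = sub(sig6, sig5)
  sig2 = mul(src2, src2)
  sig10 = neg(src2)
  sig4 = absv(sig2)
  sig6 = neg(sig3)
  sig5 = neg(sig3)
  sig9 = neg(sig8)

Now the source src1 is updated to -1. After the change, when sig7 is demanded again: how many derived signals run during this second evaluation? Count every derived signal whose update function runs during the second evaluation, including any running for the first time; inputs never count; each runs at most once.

First evaluation (everything demanded from the output):
  sig3 = max2(-6, -2) = -2
  sig5 = neg(-2) = 2
  sig6 = neg(-2) = 2
  sig7 = sub(2, 2) = 0

Propagation after the edit:
  sig3: runs — src1 -6->-1; result -1.
  sig5: runs — sig3 -2->-1; result 1.
  sig6: runs — sig3 -2->-1; result 1.
  sig7: runs — sig6 2->1; sig5 2->1; result 0 (same value as before).

Derived signals that run: sig3, sig5, sig6, sig7 — 4 in total.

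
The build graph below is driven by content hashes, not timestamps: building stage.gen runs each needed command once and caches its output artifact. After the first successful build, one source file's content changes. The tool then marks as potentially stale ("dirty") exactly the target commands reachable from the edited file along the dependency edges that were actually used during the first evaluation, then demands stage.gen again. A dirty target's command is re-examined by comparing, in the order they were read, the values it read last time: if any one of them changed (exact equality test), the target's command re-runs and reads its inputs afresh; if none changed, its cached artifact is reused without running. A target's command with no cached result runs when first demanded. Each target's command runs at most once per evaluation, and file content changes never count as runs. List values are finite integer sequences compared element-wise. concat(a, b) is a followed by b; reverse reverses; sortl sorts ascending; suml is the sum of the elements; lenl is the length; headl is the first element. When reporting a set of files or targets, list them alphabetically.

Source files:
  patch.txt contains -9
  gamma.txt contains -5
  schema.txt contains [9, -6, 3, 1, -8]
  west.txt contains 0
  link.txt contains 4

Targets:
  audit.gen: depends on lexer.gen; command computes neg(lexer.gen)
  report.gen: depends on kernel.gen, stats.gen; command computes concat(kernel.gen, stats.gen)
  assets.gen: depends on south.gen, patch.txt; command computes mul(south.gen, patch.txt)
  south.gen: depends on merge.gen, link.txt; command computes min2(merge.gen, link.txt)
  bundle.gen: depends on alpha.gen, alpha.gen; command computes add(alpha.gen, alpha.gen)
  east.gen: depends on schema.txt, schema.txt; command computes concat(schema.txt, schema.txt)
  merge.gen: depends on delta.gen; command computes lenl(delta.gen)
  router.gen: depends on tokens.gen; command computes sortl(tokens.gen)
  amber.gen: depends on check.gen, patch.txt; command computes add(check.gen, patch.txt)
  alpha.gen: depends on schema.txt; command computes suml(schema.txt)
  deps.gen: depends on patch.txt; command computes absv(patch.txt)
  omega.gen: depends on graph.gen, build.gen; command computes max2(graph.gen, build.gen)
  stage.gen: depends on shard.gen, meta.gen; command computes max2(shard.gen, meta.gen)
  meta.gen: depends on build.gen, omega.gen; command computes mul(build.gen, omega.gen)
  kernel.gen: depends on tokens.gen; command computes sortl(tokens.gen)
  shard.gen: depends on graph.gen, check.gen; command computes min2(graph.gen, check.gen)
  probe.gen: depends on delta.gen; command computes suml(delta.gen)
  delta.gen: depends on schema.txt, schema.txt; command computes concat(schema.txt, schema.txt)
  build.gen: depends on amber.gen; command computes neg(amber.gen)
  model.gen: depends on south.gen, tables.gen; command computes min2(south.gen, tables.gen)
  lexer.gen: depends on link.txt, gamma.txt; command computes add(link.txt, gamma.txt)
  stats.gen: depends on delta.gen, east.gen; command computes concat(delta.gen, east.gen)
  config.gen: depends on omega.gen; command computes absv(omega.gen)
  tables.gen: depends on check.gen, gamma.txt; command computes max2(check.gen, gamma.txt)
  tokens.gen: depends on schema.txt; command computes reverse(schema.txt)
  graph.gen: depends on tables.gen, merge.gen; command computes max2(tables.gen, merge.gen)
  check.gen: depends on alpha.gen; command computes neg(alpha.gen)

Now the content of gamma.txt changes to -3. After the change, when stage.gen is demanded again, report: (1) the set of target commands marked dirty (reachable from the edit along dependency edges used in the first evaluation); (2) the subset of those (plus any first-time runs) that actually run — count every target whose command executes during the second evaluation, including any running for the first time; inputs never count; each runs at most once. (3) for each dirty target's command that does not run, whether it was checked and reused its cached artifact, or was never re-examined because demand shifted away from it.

Dirty set: graph.gen, meta.gen, omega.gen, shard.gen, stage.gen, tables.gen.
Run set: tables.gen (1 run).
Re-examined without running (cache reused): graph.gen, meta.gen, omega.gen, shard.gen, stage.gen.
The important point: tables.gen recomputes to an identical value, and the output ends up unchanged.

Initial pass — values computed on the first demand:
  alpha.gen = suml([9, -6, 3, 1, -8]) = -1
  check.gen = neg(-1) = 1
  amber.gen = add(1, -9) = -8
  build.gen = neg(-8) = 8
  delta.gen = concat([9, -6, 3, 1, -8], [9, -6, 3, 1, -8]) = [9, -6, 3, 1, -8, 9, -6, 3, 1, -8]
  merge.gen = lenl([9, -6, 3, 1, -8, 9, -6, 3, 1, -8]) = 10
  tables.gen = max2(1, -5) = 1
  graph.gen = max2(1, 10) = 10
  omega.gen = max2(10, 8) = 10
  meta.gen = mul(8, 10) = 80
  shard.gen = min2(10, 1) = 1
  stage.gen = max2(1, 80) = 80

Second demand — change propagation:
  tables.gen: re-runs because gamma.txt -5->-3; new result 1 (unchanged).
  graph.gen: re-examined; everything it read last time is the same (tables.gen unchanged, merge.gen unchanged) — cache 10 kept, no run.
  omega.gen: re-examined; everything it read last time is the same (graph.gen unchanged, build.gen unchanged) — cache 10 kept, no run.
  meta.gen: re-examined; everything it read last time is the same (build.gen unchanged, omega.gen unchanged) — cache 80 kept, no run.
  shard.gen: re-examined; everything it read last time is the same (graph.gen unchanged, check.gen unchanged) — cache 1 kept, no run.
  stage.gen: re-examined; everything it read last time is the same (shard.gen unchanged, meta.gen unchanged) — cache 80 kept, no run.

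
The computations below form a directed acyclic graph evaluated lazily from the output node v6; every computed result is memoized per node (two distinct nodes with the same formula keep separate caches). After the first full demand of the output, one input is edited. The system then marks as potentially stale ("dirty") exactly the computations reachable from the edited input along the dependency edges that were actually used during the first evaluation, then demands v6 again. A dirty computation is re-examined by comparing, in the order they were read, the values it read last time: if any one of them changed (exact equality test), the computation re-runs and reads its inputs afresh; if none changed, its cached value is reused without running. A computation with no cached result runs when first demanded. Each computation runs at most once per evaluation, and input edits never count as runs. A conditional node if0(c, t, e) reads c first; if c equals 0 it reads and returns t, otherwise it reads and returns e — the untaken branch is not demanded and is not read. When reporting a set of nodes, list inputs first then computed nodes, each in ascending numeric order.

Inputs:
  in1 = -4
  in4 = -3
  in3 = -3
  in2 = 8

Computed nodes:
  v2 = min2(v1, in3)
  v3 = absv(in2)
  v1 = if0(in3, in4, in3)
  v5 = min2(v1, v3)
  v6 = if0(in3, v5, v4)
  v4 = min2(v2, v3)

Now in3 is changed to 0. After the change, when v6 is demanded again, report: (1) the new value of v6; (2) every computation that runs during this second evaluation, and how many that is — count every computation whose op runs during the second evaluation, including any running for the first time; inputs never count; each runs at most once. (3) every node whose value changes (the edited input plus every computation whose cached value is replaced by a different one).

First demand of the output computes:
  v1 = if0(in3=-3 -> else branch in3) = -3
  v2 = min2(-3, -3) = -3
  v3 = absv(8) = 8
  v4 = min2(-3, 8) = -3
  v6 = if0(in3=-3 -> else branch v4) = -3

After the edit, cleaning proceeds:
  v1: a read changed (in3 -3->0; in3 -3->0) — executes, giving -3 — identical to its old value.
  v2: stays stale; no demand reaches it after the flip.
  v4: stays stale; no demand reaches it after the flip.
  v5: had never run; runs now, result -3.
  v6: a read changed (in3 -3->0) — executes, giving -3 — identical to its old value.

Note the branch switch — demand abandons v2, v4, which are never re-examined.

Demanding v6 again yields -3.
3 computations run: v1, v5, v6.
The nodes whose values change: in3.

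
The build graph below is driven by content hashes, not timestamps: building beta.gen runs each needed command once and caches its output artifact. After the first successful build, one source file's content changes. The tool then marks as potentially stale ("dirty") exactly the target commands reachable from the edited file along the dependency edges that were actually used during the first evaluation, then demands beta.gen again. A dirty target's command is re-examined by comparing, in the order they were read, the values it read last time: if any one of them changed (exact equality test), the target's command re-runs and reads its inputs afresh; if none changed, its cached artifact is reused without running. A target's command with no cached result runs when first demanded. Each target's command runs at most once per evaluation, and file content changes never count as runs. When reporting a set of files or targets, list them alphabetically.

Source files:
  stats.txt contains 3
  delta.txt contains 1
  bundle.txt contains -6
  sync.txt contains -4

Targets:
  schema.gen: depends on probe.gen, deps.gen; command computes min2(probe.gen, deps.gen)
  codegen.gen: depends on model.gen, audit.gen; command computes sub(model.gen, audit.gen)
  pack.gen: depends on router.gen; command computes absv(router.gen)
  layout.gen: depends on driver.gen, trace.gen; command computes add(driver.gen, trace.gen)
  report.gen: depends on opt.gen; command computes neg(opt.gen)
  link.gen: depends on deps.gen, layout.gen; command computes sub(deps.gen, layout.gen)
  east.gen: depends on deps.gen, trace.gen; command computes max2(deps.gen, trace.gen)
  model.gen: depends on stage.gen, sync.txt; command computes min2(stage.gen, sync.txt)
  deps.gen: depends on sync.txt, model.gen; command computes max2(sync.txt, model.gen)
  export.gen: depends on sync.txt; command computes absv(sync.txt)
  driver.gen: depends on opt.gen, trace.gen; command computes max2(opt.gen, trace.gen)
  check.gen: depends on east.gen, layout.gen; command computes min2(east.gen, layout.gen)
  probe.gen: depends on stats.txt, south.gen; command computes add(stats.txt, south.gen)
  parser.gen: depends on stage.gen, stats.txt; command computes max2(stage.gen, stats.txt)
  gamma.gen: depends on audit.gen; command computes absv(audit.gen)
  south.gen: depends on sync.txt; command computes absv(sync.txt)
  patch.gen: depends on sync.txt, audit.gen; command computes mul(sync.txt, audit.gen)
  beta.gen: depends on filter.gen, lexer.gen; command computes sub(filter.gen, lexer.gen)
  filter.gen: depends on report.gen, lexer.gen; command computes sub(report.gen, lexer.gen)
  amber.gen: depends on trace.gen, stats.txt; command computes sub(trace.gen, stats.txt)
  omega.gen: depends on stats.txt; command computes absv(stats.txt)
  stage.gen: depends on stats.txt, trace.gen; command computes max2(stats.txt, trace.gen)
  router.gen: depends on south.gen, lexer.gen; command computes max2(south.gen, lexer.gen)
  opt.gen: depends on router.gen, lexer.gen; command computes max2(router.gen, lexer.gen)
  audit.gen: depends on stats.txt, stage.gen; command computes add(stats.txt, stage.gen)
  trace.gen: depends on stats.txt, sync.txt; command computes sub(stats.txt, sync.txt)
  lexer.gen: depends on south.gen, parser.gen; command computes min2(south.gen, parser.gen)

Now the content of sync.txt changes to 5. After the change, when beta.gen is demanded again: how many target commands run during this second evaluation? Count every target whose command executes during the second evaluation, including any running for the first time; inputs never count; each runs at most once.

Initial pass — values computed on the first demand:
  south.gen = absv(-4) = 4
  trace.gen = sub(3, -4) = 7
  stage.gen = max2(3, 7) = 7
  parser.gen = max2(7, 3) = 7
  lexer.gen = min2(4, 7) = 4
  router.gen = max2(4, 4) = 4
  opt.gen = max2(4, 4) = 4
  report.gen = neg(4) = -4
  filter.gen = sub(-4, 4) = -8
  beta.gen = sub(-8, 4) = -12

Second demand — change propagation:
  south.gen: re-runs because sync.txt -4->5; new result 5.
  trace.gen: re-runs because sync.txt -4->5; new result -2.
  stage.gen: re-runs because trace.gen 7->-2; new result 3.
  parser.gen: re-runs because stage.gen 7->3; new result 3.
  lexer.gen: re-runs because south.gen 4->5; parser.gen 7->3; new result 3.
  router.gen: re-runs because south.gen 4->5; lexer.gen 4->3; new result 5.
  opt.gen: re-runs because router.gen 4->5; lexer.gen 4->3; new result 5.
  report.gen: re-runs because opt.gen 4->5; new result -5.
  filter.gen: re-runs because report.gen -4->-5; lexer.gen 4->3; new result -8 (unchanged).
  beta.gen: re-runs because lexer.gen 4->3; new result -11.

Run set: beta.gen, filter.gen, lexer.gen, opt.gen, parser.gen, report.gen, router.gen, south.gen, stage.gen, trace.gen (10 run).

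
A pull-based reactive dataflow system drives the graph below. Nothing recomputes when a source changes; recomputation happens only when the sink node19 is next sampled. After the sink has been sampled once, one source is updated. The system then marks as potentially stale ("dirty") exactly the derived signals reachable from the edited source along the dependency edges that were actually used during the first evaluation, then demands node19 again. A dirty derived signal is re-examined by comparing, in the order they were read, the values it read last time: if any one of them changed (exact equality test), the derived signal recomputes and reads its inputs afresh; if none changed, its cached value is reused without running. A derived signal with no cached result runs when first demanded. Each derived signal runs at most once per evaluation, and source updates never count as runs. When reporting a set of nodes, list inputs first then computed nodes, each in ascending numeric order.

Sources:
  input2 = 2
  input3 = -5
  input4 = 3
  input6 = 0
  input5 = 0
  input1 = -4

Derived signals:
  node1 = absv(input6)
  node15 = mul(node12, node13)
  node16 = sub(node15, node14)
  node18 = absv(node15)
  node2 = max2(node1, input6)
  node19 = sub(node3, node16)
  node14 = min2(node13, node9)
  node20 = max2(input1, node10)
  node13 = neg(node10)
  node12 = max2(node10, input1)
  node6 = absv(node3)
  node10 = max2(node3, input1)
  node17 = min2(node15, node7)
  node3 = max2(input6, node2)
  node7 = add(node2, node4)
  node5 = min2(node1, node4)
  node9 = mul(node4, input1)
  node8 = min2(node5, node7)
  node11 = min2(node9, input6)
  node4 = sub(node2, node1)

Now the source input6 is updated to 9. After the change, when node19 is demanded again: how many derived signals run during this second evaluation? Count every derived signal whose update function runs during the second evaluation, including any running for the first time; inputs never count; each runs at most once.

Derived signals that run: node1, node2, node3, node4, node10, node12, node13, node14, node15, node16, node19 — 11 in total.
Key observation: the cutoff stops propagation at node9 — its inputs' values are unchanged, so it reuses its cache.

First evaluation (everything demanded from the output):
  node1 = absv(0) = 0
  node2 = max2(0, 0) = 0
  node3 = max2(0, 0) = 0
  node4 = sub(0, 0) = 0
  node9 = mul(0, -4) = 0
  node10 = max2(0, -4) = 0
  node12 = max2(0, -4) = 0
  node13 = neg(0) = 0
  node14 = min2(0, 0) = 0
  node15 = mul(0, 0) = 0
  node16 = sub(0, 0) = 0
  node19 = sub(0, 0) = 0

Propagation after the edit:
  node1: runs — input6 0->9; result 9.
  node2: runs — node1 0->9; input6 0->9; result 9.
  node3: runs — input6 0->9; node2 0->9; result 9.
  node4: runs — node2 0->9; node1 0->9; result 0 (same value as before).
  node9: checked — values it read are unchanged (node4 unchanged, input1 unchanged); reused cached 0 without running.
  node10: runs — node3 0->9; result 9.
  node12: runs — node10 0->9; result 9.
  node13: runs — node10 0->9; result -9.
  node14: runs — node13 0->-9; result -9.
  node15: runs — node12 0->9; node13 0->-9; result -81.
  node16: runs — node15 0->-81; node14 0->-9; result -72.
  node19: runs — node3 0->9; node16 0->-72; result 81.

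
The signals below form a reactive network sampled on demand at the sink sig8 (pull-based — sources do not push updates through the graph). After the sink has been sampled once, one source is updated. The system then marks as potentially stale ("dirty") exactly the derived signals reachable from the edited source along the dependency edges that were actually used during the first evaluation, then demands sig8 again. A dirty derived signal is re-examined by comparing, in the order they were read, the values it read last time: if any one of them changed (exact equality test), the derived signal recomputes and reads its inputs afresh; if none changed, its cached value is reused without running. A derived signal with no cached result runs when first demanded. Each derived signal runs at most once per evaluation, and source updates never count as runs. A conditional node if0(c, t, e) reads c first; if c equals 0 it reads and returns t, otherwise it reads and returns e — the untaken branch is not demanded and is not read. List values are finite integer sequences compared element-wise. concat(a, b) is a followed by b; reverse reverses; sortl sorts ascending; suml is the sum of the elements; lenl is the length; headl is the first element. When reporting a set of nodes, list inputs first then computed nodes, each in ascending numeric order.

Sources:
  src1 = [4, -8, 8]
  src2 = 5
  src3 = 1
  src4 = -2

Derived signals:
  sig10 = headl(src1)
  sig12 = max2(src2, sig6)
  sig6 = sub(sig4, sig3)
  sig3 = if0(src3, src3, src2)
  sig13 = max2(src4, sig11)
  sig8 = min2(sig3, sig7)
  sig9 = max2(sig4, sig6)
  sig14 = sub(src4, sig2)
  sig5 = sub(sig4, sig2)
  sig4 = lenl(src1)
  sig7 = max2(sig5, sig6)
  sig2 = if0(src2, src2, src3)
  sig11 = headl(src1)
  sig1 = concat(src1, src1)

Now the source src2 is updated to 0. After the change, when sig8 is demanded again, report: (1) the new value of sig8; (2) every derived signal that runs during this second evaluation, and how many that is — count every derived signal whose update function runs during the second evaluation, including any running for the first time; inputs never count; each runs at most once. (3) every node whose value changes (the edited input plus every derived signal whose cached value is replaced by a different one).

Initial pass — values computed on the first demand:
  sig2 = if0(src2=5 -> else branch src3) = 1
  sig3 = if0(src3=1 -> else branch src2) = 5
  sig4 = lenl([4, -8, 8]) = 3
  sig5 = sub(3, 1) = 2
  sig6 = sub(3, 5) = -2
  sig7 = max2(2, -2) = 2
  sig8 = min2(5, 2) = 2

Second demand — change propagation:
  sig2: re-runs because src2 5->0; new result 0.
  sig3: re-runs because src2 5->0; new result 0.
  sig5: re-runs because sig2 1->0; new result 3.
  sig6: re-runs because sig3 5->0; new result 3.
  sig7: re-runs because sig5 2->3; sig6 -2->3; new result 3.
  sig8: re-runs because sig3 5->0; sig7 2->3; new result 0.

sig8 now evaluates to 0.
Run set: sig2, sig3, sig5, sig6, sig7, sig8 (6 run).
Changed values: src2, sig2, sig3, sig5, sig6, sig7, sig8.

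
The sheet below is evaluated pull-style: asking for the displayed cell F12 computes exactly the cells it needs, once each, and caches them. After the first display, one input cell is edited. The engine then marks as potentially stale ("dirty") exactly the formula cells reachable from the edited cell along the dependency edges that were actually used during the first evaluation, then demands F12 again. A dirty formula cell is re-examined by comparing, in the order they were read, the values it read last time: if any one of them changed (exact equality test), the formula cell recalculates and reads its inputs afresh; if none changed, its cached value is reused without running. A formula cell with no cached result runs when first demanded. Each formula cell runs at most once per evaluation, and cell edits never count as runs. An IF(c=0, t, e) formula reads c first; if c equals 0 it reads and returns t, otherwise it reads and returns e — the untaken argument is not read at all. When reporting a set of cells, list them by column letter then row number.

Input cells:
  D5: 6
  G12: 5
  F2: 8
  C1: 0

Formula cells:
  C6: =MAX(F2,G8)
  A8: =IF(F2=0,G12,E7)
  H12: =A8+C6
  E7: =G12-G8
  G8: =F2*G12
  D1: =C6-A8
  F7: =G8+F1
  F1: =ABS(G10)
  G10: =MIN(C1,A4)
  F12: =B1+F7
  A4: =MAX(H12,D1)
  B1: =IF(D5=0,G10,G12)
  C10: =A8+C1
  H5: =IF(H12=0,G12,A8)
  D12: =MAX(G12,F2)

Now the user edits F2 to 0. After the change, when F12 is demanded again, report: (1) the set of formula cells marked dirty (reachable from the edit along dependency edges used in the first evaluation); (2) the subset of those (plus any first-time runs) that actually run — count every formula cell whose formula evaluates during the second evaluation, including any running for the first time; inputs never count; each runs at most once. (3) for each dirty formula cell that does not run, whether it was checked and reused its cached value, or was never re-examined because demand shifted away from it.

The edit dirties: A4, A8, C6, D1, E7, F1, F7, F12, G8, G10, H12.
9 formula cells run: A4, A8, C6, D1, F7, F12, G8, G10, H12.
Cache hits after checking: F1.
Unvisited dirty nodes (no longer demanded): E7.
Note the branch switch — demand abandons E7, which is never re-examined.

First demand of the output computes:
  G8 = 8 * 5 = 40
  C6 = MAX(8, 40) = 40
  E7 = 5 - 40 = -35
  A8 = IF(F2=0: F2=8 -> else branch E7) = -35
  D1 = 40 - -35 = 75
  H12 = -35 + 40 = 5
  A4 = MAX(5, 75) = 75
  G10 = MIN(0, 75) = 0
  B1 = IF(D5=0: D5=6 -> else branch G12) = 5
  F1 = ABS(0) = 0
  F7 = 40 + 0 = 40
  F12 = 5 + 40 = 45

After the edit, cleaning proceeds:
  G8: a read changed (F2 8->0) — executes, giving 0.
  C6: a read changed (F2 8->0; G8 40->0) — executes, giving 0.
  E7: stays stale; no demand reaches it after the flip.
  A8: a read changed (F2 8->0) — executes, giving 5.
  D1: a read changed (C6 40->0; A8 -35->5) — executes, giving -5.
  H12: a read changed (A8 -35->5; C6 40->0) — executes, giving 5 — identical to its old value.
  A4: a read changed (D1 75->-5) — executes, giving 5.
  G10: a read changed (A4 75->5) — executes, giving 0 — identical to its old value.
  F1: dirty, but its reads are unchanged (G10 unchanged); cached 0 stands.
  F7: a read changed (G8 40->0) — executes, giving 0.
  F12: a read changed (F7 40->0) — executes, giving 5.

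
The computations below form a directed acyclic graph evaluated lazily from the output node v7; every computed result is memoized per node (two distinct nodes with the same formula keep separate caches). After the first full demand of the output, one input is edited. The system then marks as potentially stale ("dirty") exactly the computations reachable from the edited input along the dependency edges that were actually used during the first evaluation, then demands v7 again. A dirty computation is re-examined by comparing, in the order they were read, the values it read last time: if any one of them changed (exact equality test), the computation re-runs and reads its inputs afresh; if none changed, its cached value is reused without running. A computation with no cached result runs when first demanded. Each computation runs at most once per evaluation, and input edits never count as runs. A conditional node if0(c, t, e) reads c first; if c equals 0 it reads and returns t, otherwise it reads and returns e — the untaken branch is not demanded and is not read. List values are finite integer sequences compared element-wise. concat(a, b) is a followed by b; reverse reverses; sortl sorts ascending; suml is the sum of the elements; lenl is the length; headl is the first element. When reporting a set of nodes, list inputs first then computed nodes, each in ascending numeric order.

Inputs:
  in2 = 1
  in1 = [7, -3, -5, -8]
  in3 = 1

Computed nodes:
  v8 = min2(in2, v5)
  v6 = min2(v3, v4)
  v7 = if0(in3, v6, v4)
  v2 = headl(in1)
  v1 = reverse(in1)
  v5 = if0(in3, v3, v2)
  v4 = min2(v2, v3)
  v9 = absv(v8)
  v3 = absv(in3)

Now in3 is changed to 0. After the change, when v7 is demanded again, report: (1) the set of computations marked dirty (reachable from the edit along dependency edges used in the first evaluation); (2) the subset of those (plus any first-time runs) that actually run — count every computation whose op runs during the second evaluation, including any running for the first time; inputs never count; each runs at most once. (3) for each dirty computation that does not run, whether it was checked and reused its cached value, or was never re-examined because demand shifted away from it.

The edit dirties: v3, v4, v7.
4 computations run: v3, v4, v6, v7.
No dirty computation escaped a run.
Note the branch switch — v6 had no cache and runs now for the first time.

First demand of the output computes:
  v2 = headl([7, -3, -5, -8]) = 7
  v3 = absv(1) = 1
  v4 = min2(7, 1) = 1
  v7 = if0(in3=1 -> else branch v4) = 1

After the edit, cleaning proceeds:
  v3: a read changed (in3 1->0) — executes, giving 0.
  v4: a read changed (v3 1->0) — executes, giving 0.
  v6: had never run; runs now, result 0.
  v7: a read changed (in3 1->0; v4 1->0) — executes, giving 0.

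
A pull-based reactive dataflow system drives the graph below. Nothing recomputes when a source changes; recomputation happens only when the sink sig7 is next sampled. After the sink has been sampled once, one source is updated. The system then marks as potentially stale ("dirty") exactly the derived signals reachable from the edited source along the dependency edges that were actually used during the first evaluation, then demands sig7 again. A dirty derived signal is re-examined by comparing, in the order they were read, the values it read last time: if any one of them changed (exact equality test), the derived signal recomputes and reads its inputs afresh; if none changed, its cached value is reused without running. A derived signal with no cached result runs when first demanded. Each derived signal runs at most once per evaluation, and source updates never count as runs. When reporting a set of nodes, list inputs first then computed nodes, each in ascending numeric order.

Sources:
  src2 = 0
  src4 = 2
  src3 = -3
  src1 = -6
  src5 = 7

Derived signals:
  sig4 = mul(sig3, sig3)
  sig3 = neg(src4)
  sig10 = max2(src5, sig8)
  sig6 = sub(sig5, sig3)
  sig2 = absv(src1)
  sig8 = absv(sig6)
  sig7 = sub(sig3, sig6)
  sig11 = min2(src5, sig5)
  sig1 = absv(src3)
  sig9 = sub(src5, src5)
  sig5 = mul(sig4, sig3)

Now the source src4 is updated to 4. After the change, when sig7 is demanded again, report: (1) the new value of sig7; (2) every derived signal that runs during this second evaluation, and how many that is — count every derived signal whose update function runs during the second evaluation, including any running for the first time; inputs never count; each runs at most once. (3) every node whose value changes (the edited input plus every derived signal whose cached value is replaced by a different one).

New value of sig7: 56.
Derived signals that run: sig3, sig4, sig5, sig6, sig7 — 5 in total.
Values that change: src4, sig3, sig4, sig5, sig6, sig7.

First evaluation (everything demanded from the output):
  sig3 = neg(2) = -2
  sig4 = mul(-2, -2) = 4
  sig5 = mul(4, -2) = -8
  sig6 = sub(-8, -2) = -6
  sig7 = sub(-2, -6) = 4

Propagation after the edit:
  sig3: runs — src4 2->4; result -4.
  sig4: runs — sig3 -2->-4; sig3 -2->-4; result 16.
  sig5: runs — sig4 4->16; sig3 -2->-4; result -64.
  sig6: runs — sig5 -8->-64; sig3 -2->-4; result -60.
  sig7: runs — sig3 -2->-4; sig6 -6->-60; result 56.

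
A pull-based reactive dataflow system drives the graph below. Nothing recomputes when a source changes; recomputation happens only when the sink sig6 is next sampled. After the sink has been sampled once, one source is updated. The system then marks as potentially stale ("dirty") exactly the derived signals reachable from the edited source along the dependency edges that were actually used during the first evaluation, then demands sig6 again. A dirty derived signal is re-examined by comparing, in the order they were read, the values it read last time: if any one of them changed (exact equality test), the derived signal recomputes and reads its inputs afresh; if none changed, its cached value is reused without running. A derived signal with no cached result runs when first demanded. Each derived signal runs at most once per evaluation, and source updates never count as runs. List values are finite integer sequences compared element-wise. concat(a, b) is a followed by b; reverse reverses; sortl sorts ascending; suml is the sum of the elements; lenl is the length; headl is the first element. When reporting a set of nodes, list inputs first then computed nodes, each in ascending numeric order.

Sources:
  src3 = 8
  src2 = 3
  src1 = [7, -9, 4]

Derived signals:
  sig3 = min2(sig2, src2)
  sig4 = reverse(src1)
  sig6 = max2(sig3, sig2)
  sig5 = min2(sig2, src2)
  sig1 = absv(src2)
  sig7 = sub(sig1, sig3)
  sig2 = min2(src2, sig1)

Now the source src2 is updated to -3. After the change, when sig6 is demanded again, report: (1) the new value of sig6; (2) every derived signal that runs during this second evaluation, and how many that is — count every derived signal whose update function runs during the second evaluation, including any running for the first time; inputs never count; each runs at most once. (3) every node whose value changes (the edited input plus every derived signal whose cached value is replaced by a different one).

New value of sig6: -3.
Derived signals that run: sig1, sig2, sig3, sig6 — 4 in total.
Values that change: src2, sig2, sig3, sig6.

First evaluation (everything demanded from the output):
  sig1 = absv(3) = 3
  sig2 = min2(3, 3) = 3
  sig3 = min2(3, 3) = 3
  sig6 = max2(3, 3) = 3

Propagation after the edit:
  sig1: runs — src2 3->-3; result 3 (same value as before).
  sig2: runs — src2 3->-3; result -3.
  sig3: runs — sig2 3->-3; src2 3->-3; result -3.
  sig6: runs — sig3 3->-3; sig2 3->-3; result -3.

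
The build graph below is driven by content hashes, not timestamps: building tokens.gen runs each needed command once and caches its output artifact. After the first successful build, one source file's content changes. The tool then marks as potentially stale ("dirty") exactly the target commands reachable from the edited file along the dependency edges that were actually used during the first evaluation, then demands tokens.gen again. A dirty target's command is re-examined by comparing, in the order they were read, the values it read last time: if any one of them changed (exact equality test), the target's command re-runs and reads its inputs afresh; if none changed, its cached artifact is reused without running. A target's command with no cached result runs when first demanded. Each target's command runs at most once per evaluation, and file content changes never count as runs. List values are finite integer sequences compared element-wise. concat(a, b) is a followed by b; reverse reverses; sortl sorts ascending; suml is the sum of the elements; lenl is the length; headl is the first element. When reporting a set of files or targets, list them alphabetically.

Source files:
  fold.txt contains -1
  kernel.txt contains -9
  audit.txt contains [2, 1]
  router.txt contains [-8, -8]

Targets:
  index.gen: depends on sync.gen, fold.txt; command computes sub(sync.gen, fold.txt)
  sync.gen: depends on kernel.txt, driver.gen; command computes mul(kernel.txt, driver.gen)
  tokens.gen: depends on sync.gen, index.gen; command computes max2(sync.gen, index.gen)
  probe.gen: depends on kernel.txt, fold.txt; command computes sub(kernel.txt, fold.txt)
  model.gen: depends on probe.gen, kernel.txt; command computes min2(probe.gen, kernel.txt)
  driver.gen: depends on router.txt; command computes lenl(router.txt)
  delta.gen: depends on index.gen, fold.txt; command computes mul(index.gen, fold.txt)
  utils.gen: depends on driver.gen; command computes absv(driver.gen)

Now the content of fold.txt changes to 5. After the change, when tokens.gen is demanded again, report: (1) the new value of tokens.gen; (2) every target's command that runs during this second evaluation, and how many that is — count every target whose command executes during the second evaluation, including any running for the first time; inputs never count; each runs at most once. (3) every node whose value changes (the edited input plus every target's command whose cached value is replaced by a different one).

Initial pass — values computed on the first demand:
  driver.gen = lenl([-8, -8]) = 2
  sync.gen = mul(-9, 2) = -18
  index.gen = sub(-18, -1) = -17
  tokens.gen = max2(-18, -17) = -17

Second demand — change propagation:
  index.gen: re-runs because fold.txt -1->5; new result -23.
  tokens.gen: re-runs because index.gen -17->-23; new result -18.

tokens.gen now evaluates to -18.
Run set: index.gen, tokens.gen (2 run).
Changed values: fold.txt, index.gen, tokens.gen.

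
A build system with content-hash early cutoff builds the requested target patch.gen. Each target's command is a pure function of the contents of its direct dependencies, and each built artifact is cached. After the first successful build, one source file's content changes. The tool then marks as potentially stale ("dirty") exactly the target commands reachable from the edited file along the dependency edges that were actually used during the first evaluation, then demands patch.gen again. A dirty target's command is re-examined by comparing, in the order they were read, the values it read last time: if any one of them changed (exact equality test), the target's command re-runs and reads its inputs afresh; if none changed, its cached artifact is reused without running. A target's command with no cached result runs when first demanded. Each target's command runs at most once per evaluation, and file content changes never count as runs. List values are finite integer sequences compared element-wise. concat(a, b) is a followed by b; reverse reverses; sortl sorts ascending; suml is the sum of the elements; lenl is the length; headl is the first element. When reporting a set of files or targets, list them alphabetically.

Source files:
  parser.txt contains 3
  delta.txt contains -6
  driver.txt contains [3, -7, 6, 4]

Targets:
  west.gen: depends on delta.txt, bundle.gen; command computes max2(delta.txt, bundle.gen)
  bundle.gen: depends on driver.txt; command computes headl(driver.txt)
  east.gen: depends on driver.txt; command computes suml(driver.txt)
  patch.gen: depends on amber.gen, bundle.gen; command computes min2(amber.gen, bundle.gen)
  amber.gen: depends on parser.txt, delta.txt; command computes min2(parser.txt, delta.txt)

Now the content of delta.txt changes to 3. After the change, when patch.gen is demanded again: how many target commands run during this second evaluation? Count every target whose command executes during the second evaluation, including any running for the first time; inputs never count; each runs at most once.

First evaluation (everything demanded from the output):
  amber.gen = min2(3, -6) = -6
  bundle.gen = headl([3, -7, 6, 4]) = 3
  patch.gen = min2(-6, 3) = -6

Propagation after the edit:
  amber.gen: runs — delta.txt -6->3; result 3.
  patch.gen: runs — amber.gen -6->3; result 3.

Target commands that run: amber.gen, patch.gen — 2 in total.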